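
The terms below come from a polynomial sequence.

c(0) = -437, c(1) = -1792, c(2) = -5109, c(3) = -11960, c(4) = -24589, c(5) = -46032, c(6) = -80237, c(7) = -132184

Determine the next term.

-208005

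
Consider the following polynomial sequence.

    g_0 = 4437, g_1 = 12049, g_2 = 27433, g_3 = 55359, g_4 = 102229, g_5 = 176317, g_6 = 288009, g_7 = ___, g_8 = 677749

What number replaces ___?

450043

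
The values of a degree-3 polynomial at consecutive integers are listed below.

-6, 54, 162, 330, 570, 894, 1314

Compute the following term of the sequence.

1842

D1: 60, 108, 168, 240, 324, 420
D2: 48, 60, 72, 84, 96
D3: 12, 12, 12, 12
The third differences are constant (12).
96 + 12 = 108;  420 + 108 = 528;  1314 + 528 = 1842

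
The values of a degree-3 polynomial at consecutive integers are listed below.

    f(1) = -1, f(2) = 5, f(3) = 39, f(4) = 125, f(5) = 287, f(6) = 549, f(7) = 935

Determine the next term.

1469

Δ: 6  34  86  162  262  386
Δ²: 28  52  76  100  124
Δ³: 24  24  24  24
Third differences constant at 24.
124 + 24 = 148;  386 + 148 = 534;  935 + 534 = 1469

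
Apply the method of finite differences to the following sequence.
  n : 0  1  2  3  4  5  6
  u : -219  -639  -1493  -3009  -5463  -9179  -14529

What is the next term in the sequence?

-420 , -854 , -1516 , -2454 , -3716 , -5350
-434 , -662 , -938 , -1262 , -1634
-228 , -276 , -324 , -372
-48 , -48 , -48
Constant fourth difference = -48, so extend:
-372 − 48 = -420;  -1634 − 420 = -2054;  -5350 − 2054 = -7404;  -14529 − 7404 = -21933

-21933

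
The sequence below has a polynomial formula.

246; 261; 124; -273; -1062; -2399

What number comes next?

D1: 15  -137  -397  -789  -1337
D2: -152  -260  -392  -548
D3: -108  -132  -156
D4: -24  -24
Fourth differences constant at -24.
-156 − 24 = -180;  -548 − 180 = -728;  -1337 − 728 = -2065;  -2399 − 2065 = -4464

-4464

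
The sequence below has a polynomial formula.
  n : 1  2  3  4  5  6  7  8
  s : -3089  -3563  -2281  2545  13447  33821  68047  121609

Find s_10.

-474, 1282, 4826, 10902, 20374, 34226, 53562
1756, 3544, 6076, 9472, 13852, 19336
1788, 2532, 3396, 4380, 5484
744, 864, 984, 1104
120, 120, 120
Fifth differences constant at 120.
1104 + 120 = 1224;  5484 + 1224 = 6708;  19336 + 6708 = 26044;  53562 + 26044 = 79606;  121609 + 79606 = 201215
1224 + 120 = 1344;  6708 + 1344 = 8052;  26044 + 8052 = 34096;  79606 + 34096 = 113702;  201215 + 113702 = 314917

314917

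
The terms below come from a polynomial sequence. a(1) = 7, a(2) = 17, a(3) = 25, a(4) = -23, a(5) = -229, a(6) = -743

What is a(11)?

First differences: 10, 8, -48, -206, -514
Second differences: -2, -56, -158, -308
Third differences: -54, -102, -150
Fourth differences: -48, -48
The fourth differences are constant (-48).
-150 − 48 = -198;  -308 − 198 = -506;  -514 − 506 = -1020;  -743 − 1020 = -1763
-198 − 48 = -246;  -506 − 246 = -752;  -1020 − 752 = -1772;  -1763 − 1772 = -3535
-246 − 48 = -294;  -752 − 294 = -1046;  -1772 − 1046 = -2818;  -3535 − 2818 = -6353
-294 − 48 = -342;  -1046 − 342 = -1388;  -2818 − 1388 = -4206;  -6353 − 4206 = -10559
-342 − 48 = -390;  -1388 − 390 = -1778;  -4206 − 1778 = -5984;  -10559 − 5984 = -16543

-16543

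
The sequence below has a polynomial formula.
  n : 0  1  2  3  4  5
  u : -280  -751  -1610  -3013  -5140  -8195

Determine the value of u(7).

-18025

Δ: -471, -859, -1403, -2127, -3055
Δ²: -388, -544, -724, -928
Δ³: -156, -180, -204
Δ⁴: -24, -24
Fourth differences constant at -24.
-204 − 24 = -228;  -928 − 228 = -1156;  -3055 − 1156 = -4211;  -8195 − 4211 = -12406
-228 − 24 = -252;  -1156 − 252 = -1408;  -4211 − 1408 = -5619;  -12406 − 5619 = -18025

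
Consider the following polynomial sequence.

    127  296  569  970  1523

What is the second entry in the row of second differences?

128

D1: 169, 273, 401, 553
D2: 104, 128, 152
D3: 24, 24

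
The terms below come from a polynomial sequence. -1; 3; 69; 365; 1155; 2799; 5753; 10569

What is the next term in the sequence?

17895

Δ: 4, 66, 296, 790, 1644, 2954, 4816
Δ²: 62, 230, 494, 854, 1310, 1862
Δ³: 168, 264, 360, 456, 552
Δ⁴: 96, 96, 96, 96
The fourth differences are constant (96).
552 + 96 = 648;  1862 + 648 = 2510;  4816 + 2510 = 7326;  10569 + 7326 = 17895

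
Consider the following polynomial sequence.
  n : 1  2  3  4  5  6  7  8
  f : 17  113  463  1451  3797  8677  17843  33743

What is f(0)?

7

D1: 96  350  988  2346  4880  9166  15900
D2: 254  638  1358  2534  4286  6734
D3: 384  720  1176  1752  2448
D4: 336  456  576  696
D5: 120  120  120
The fifth differences are constant at 120.
Work back: 336 − 120 = 216;  384 − 216 = 168;  254 − 168 = 86;  96 − 86 = 10;  17 − 10 = 7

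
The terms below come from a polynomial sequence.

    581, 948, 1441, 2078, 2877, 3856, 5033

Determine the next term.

6426

367 , 493 , 637 , 799 , 979 , 1177
126 , 144 , 162 , 180 , 198
18 , 18 , 18 , 18
Third differences constant at 18.
198 + 18 = 216;  1177 + 216 = 1393;  5033 + 1393 = 6426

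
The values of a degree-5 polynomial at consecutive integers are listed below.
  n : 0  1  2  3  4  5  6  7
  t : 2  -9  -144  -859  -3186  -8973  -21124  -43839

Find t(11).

First differences: -11, -135, -715, -2327, -5787, -12151, -22715
Second differences: -124, -580, -1612, -3460, -6364, -10564
Third differences: -456, -1032, -1848, -2904, -4200
Fourth differences: -576, -816, -1056, -1296
Fifth differences: -240, -240, -240
The fifth differences are constant (-240).
-1296 − 240 = -1536;  -4200 − 1536 = -5736;  -10564 − 5736 = -16300;  -22715 − 16300 = -39015;  -43839 − 39015 = -82854
-1536 − 240 = -1776;  -5736 − 1776 = -7512;  -16300 − 7512 = -23812;  -39015 − 23812 = -62827;  -82854 − 62827 = -145681
-1776 − 240 = -2016;  -7512 − 2016 = -9528;  -23812 − 9528 = -33340;  -62827 − 33340 = -96167;  -145681 − 96167 = -241848
-2016 − 240 = -2256;  -9528 − 2256 = -11784;  -33340 − 11784 = -45124;  -96167 − 45124 = -141291;  -241848 − 141291 = -383139

-383139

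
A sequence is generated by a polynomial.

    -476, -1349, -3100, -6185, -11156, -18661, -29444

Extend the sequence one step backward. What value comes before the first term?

-121

Δ: -873  -1751  -3085  -4971  -7505  -10783
Δ²: -878  -1334  -1886  -2534  -3278
Δ³: -456  -552  -648  -744
Δ⁴: -96  -96  -96
The fourth differences are constant at -96.
Work back: -456 + 96 = -360;  -878 + 360 = -518;  -873 + 518 = -355;  -476 + 355 = -121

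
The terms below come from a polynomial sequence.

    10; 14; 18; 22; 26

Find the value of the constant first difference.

4

First differences: 4, 4, 4, 4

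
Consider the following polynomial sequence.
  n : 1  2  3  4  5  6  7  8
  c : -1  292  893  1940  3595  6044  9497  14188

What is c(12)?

D1: 293, 601, 1047, 1655, 2449, 3453, 4691
D2: 308, 446, 608, 794, 1004, 1238
D3: 138, 162, 186, 210, 234
D4: 24, 24, 24, 24
Constant fourth difference = 24, so extend:
234 + 24 = 258;  1238 + 258 = 1496;  4691 + 1496 = 6187;  14188 + 6187 = 20375
258 + 24 = 282;  1496 + 282 = 1778;  6187 + 1778 = 7965;  20375 + 7965 = 28340
282 + 24 = 306;  1778 + 306 = 2084;  7965 + 2084 = 10049;  28340 + 10049 = 38389
306 + 24 = 330;  2084 + 330 = 2414;  10049 + 2414 = 12463;  38389 + 12463 = 50852

50852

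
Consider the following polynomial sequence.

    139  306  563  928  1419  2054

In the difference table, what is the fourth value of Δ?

First differences: 167, 257, 365, 491, 635
Second differences: 90, 108, 126, 144
Third differences: 18, 18, 18

491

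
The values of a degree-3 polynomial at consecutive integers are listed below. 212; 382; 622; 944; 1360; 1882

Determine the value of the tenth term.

5270

170  240  322  416  522
70  82  94  106
12  12  12
Third differences constant at 12.
106 + 12 = 118;  522 + 118 = 640;  1882 + 640 = 2522
118 + 12 = 130;  640 + 130 = 770;  2522 + 770 = 3292
130 + 12 = 142;  770 + 142 = 912;  3292 + 912 = 4204
142 + 12 = 154;  912 + 154 = 1066;  4204 + 1066 = 5270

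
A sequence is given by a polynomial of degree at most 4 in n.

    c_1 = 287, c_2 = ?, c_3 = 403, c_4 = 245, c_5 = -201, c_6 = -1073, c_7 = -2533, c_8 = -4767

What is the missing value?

Using the last 6 terms:
-158  -446  -872  -1460  -2234
-288  -426  -588  -774
-138  -162  -186
-24  -24
Constant fourth difference = -24.
Extend backward: -138 + 24 = -114;  -288 + 114 = -174;  -158 + 174 = 16;  403 − 16 = 387

387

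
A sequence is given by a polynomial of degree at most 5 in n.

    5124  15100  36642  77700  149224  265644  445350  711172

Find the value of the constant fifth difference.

D1: 9976, 21542, 41058, 71524, 116420, 179706, 265822
D2: 11566, 19516, 30466, 44896, 63286, 86116
D3: 7950, 10950, 14430, 18390, 22830
D4: 3000, 3480, 3960, 4440
D5: 480, 480, 480

480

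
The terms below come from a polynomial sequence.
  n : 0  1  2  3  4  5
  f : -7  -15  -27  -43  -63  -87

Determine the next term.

-115

-8, -12, -16, -20, -24
-4, -4, -4, -4
The second differences are constant (-4).
-24 − 4 = -28;  -87 − 28 = -115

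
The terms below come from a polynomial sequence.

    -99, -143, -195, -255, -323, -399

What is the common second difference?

-8

D1: -44, -52, -60, -68, -76
D2: -8, -8, -8, -8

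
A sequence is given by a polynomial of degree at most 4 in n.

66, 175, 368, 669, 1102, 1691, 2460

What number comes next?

3433

Δ: 109 , 193 , 301 , 433 , 589 , 769
Δ²: 84 , 108 , 132 , 156 , 180
Δ³: 24 , 24 , 24 , 24
The third differences are constant (24).
180 + 24 = 204;  769 + 204 = 973;  2460 + 973 = 3433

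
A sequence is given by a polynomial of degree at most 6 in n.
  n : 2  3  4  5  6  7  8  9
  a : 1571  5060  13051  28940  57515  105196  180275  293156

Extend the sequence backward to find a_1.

340

Δ: 3489, 7991, 15889, 28575, 47681, 75079, 112881
Δ²: 4502, 7898, 12686, 19106, 27398, 37802
Δ³: 3396, 4788, 6420, 8292, 10404
Δ⁴: 1392, 1632, 1872, 2112
Δ⁵: 240, 240, 240
The fifth differences are constant at 240.
Work back: 1392 − 240 = 1152;  3396 − 1152 = 2244;  4502 − 2244 = 2258;  3489 − 2258 = 1231;  1571 − 1231 = 340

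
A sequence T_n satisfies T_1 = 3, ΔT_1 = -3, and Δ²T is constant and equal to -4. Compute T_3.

Build the table forward from the leading diagonal:
D2: -4  -4  -4
D1: -3  -7  -11
T: 3  0  -7

-7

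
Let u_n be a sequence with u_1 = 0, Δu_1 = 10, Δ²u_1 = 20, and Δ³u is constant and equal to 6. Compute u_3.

Build the table forward from the leading diagonal:
Third differences: 6  6  6
Second differences: 20  26  32
First differences: 10  30  56
u: 0  10  40

40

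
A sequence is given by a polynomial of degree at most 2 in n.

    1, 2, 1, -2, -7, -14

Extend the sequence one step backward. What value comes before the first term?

Δ: 1, -1, -3, -5, -7
Δ²: -2, -2, -2, -2
The second differences are constant at -2.
Work back: 1 + 2 = 3;  1 − 3 = -2

-2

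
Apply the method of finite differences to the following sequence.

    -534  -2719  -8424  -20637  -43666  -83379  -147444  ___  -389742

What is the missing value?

-245569

Using the first 7 terms:
D1: -2185  -5705  -12213  -23029  -39713  -64065
D2: -3520  -6508  -10816  -16684  -24352
D3: -2988  -4308  -5868  -7668
D4: -1320  -1560  -1800
D5: -240  -240
Constant fifth difference = -240.
Extend forward: -1800 − 240 = -2040;  -7668 − 2040 = -9708;  -24352 − 9708 = -34060;  -64065 − 34060 = -98125;  -147444 − 98125 = -245569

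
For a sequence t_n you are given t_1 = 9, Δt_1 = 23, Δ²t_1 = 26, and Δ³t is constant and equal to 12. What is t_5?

Build the table forward from the leading diagonal:
D3: 12, 12, 12, 12, 12
D2: 26, 38, 50, 62, 74
D1: 23, 49, 87, 137, 199
t: 9, 32, 81, 168, 305

305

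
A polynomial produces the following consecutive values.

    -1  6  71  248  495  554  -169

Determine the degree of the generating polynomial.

D1: 7, 65, 177, 247, 59, -723
D2: 58, 112, 70, -188, -782
D3: 54, -42, -258, -594
D4: -96, -216, -336
D5: -120, -120
The fifth differences are constant, so the polynomial has degree 5.

5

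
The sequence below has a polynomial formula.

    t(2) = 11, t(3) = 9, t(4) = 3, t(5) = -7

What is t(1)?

9

D1: -2  -6  -10
D2: -4  -4
The second differences are constant at -4.
Work back: -2 + 4 = 2;  11 − 2 = 9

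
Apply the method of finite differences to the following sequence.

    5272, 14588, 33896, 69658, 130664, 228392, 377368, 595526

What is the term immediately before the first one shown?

1454

9316  19308  35762  61006  97728  148976  218158
9992  16454  25244  36722  51248  69182
6462  8790  11478  14526  17934
2328  2688  3048  3408
360  360  360
The fifth differences are constant at 360.
Work back: 2328 − 360 = 1968;  6462 − 1968 = 4494;  9992 − 4494 = 5498;  9316 − 5498 = 3818;  5272 − 3818 = 1454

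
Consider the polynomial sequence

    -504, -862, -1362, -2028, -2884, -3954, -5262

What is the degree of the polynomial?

3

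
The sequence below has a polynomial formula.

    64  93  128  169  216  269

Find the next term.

First differences: 29, 35, 41, 47, 53
Second differences: 6, 6, 6, 6
Constant second difference = 6, so extend:
53 + 6 = 59;  269 + 59 = 328

328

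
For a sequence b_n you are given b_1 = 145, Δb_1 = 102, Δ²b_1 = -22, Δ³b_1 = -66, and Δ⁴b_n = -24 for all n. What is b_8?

-2753

Build the table forward from the leading diagonal:
Fourth differences: -24  -24  -24  -24  -24  -24  -24  -24
Third differences: -66  -90  -114  -138  -162  -186  -210  -234
Second differences: -22  -88  -178  -292  -430  -592  -778  -988
First differences: 102  80  -8  -186  -478  -908  -1500  -2278
b: 145  247  327  319  133  -345  -1253  -2753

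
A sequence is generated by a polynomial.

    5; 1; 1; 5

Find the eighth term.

61

First differences: -4, 0, 4
Second differences: 4, 4
The second differences are constant (4).
4 + 4 = 8;  5 + 8 = 13
8 + 4 = 12;  13 + 12 = 25
12 + 4 = 16;  25 + 16 = 41
16 + 4 = 20;  41 + 20 = 61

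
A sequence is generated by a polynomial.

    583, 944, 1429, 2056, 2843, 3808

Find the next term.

4969

361, 485, 627, 787, 965
124, 142, 160, 178
18, 18, 18
Third differences constant at 18.
178 + 18 = 196;  965 + 196 = 1161;  3808 + 1161 = 4969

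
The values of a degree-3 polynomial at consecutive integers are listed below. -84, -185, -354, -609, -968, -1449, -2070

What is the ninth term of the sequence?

-3804

First differences: -101  -169  -255  -359  -481  -621
Second differences: -68  -86  -104  -122  -140
Third differences: -18  -18  -18  -18
The third differences are constant (-18).
-140 − 18 = -158;  -621 − 158 = -779;  -2070 − 779 = -2849
-158 − 18 = -176;  -779 − 176 = -955;  -2849 − 955 = -3804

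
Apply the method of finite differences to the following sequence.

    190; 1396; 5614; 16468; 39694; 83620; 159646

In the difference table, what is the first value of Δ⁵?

480

Δ: 1206, 4218, 10854, 23226, 43926, 76026
Δ²: 3012, 6636, 12372, 20700, 32100
Δ³: 3624, 5736, 8328, 11400
Δ⁴: 2112, 2592, 3072
Δ⁵: 480, 480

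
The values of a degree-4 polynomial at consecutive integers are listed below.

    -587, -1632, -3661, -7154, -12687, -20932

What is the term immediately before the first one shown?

-142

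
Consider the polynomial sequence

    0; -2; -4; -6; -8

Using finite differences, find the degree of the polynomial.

D1: -2, -2, -2, -2
The first differences are constant, so the polynomial has degree 1.

1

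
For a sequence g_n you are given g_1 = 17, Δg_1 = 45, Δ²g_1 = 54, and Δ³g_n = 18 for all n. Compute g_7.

Build the table forward from the leading diagonal:
Third differences: 18, 18, 18, 18, 18, 18, 18
Second differences: 54, 72, 90, 108, 126, 144, 162
First differences: 45, 99, 171, 261, 369, 495, 639
g: 17, 62, 161, 332, 593, 962, 1457

1457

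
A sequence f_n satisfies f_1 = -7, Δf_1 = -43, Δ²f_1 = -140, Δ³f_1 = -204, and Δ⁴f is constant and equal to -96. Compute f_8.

-13748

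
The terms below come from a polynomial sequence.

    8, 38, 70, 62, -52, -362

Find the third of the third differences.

-90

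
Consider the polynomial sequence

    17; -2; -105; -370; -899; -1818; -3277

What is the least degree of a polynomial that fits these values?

4

D1: -19, -103, -265, -529, -919, -1459
D2: -84, -162, -264, -390, -540
D3: -78, -102, -126, -150
D4: -24, -24, -24
The fourth differences are constant, so the polynomial has degree 4.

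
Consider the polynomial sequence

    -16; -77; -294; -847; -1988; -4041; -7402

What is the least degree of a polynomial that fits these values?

First differences: -61, -217, -553, -1141, -2053, -3361
Second differences: -156, -336, -588, -912, -1308
Third differences: -180, -252, -324, -396
Fourth differences: -72, -72, -72
The fourth differences are constant, so the polynomial has degree 4.

4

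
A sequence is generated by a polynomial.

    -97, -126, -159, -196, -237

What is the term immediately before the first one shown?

-72

First differences: -29  -33  -37  -41
Second differences: -4  -4  -4
The second differences are constant at -4.
Work back: -29 + 4 = -25;  -97 + 25 = -72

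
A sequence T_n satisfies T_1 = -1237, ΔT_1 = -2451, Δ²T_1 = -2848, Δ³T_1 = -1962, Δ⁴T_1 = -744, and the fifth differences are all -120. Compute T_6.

-65432

Build the table forward from the leading diagonal:
D5: -120  -120  -120  -120  -120  -120
D4: -744  -864  -984  -1104  -1224  -1344
D3: -1962  -2706  -3570  -4554  -5658  -6882
D2: -2848  -4810  -7516  -11086  -15640  -21298
D1: -2451  -5299  -10109  -17625  -28711  -44351
T: -1237  -3688  -8987  -19096  -36721  -65432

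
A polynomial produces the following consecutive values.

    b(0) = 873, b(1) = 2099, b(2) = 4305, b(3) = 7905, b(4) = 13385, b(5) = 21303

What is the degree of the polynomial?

4

Δ: 1226, 2206, 3600, 5480, 7918
Δ²: 980, 1394, 1880, 2438
Δ³: 414, 486, 558
Δ⁴: 72, 72
The fourth differences are constant, so the polynomial has degree 4.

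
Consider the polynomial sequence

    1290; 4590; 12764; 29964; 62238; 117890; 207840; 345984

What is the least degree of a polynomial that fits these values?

5

First differences: 3300, 8174, 17200, 32274, 55652, 89950, 138144
Second differences: 4874, 9026, 15074, 23378, 34298, 48194
Third differences: 4152, 6048, 8304, 10920, 13896
Fourth differences: 1896, 2256, 2616, 2976
Fifth differences: 360, 360, 360
The fifth differences are constant, so the polynomial has degree 5.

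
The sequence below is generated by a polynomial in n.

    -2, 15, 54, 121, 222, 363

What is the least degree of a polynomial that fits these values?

First differences: 17, 39, 67, 101, 141
Second differences: 22, 28, 34, 40
Third differences: 6, 6, 6
The third differences are constant, so the polynomial has degree 3.

3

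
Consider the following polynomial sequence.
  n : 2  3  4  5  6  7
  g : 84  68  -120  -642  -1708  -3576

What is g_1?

42

First differences: -16, -188, -522, -1066, -1868
Second differences: -172, -334, -544, -802
Third differences: -162, -210, -258
Fourth differences: -48, -48
The fourth differences are constant at -48.
Work back: -162 + 48 = -114;  -172 + 114 = -58;  -16 + 58 = 42;  84 − 42 = 42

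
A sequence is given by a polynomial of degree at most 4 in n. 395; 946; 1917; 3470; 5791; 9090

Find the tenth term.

37106

D1: 551, 971, 1553, 2321, 3299
D2: 420, 582, 768, 978
D3: 162, 186, 210
D4: 24, 24
Fourth differences constant at 24.
210 + 24 = 234;  978 + 234 = 1212;  3299 + 1212 = 4511;  9090 + 4511 = 13601
234 + 24 = 258;  1212 + 258 = 1470;  4511 + 1470 = 5981;  13601 + 5981 = 19582
258 + 24 = 282;  1470 + 282 = 1752;  5981 + 1752 = 7733;  19582 + 7733 = 27315
282 + 24 = 306;  1752 + 306 = 2058;  7733 + 2058 = 9791;  27315 + 9791 = 37106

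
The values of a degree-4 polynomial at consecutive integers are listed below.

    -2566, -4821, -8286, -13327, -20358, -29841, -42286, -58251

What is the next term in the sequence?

-78342

First differences: -2255, -3465, -5041, -7031, -9483, -12445, -15965
Second differences: -1210, -1576, -1990, -2452, -2962, -3520
Third differences: -366, -414, -462, -510, -558
Fourth differences: -48, -48, -48, -48
Fourth differences constant at -48.
-558 − 48 = -606;  -3520 − 606 = -4126;  -15965 − 4126 = -20091;  -58251 − 20091 = -78342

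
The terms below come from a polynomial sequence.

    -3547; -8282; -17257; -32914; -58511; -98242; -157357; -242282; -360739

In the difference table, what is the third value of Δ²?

D1: -4735, -8975, -15657, -25597, -39731, -59115, -84925, -118457
D2: -4240, -6682, -9940, -14134, -19384, -25810, -33532
D3: -2442, -3258, -4194, -5250, -6426, -7722
D4: -816, -936, -1056, -1176, -1296
D5: -120, -120, -120, -120

-9940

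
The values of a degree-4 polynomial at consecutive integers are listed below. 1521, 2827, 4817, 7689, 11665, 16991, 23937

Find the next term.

32797

D1: 1306, 1990, 2872, 3976, 5326, 6946
D2: 684, 882, 1104, 1350, 1620
D3: 198, 222, 246, 270
D4: 24, 24, 24
Fourth differences constant at 24.
270 + 24 = 294;  1620 + 294 = 1914;  6946 + 1914 = 8860;  23937 + 8860 = 32797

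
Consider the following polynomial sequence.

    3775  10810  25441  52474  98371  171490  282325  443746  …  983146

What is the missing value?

Using the first 8 terms:
Δ: 7035, 14631, 27033, 45897, 73119, 110835, 161421
Δ²: 7596, 12402, 18864, 27222, 37716, 50586
Δ³: 4806, 6462, 8358, 10494, 12870
Δ⁴: 1656, 1896, 2136, 2376
Δ⁵: 240, 240, 240
Constant fifth difference = 240.
Extend forward: 2376 + 240 = 2616;  12870 + 2616 = 15486;  50586 + 15486 = 66072;  161421 + 66072 = 227493;  443746 + 227493 = 671239

671239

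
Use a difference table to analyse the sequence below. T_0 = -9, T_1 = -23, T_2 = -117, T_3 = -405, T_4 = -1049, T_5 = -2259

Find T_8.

-12105

Δ: -14, -94, -288, -644, -1210
Δ²: -80, -194, -356, -566
Δ³: -114, -162, -210
Δ⁴: -48, -48
Fourth differences constant at -48.
-210 − 48 = -258;  -566 − 258 = -824;  -1210 − 824 = -2034;  -2259 − 2034 = -4293
-258 − 48 = -306;  -824 − 306 = -1130;  -2034 − 1130 = -3164;  -4293 − 3164 = -7457
-306 − 48 = -354;  -1130 − 354 = -1484;  -3164 − 1484 = -4648;  -7457 − 4648 = -12105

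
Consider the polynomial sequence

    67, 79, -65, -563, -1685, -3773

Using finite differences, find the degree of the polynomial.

First differences: 12, -144, -498, -1122, -2088
Second differences: -156, -354, -624, -966
Third differences: -198, -270, -342
Fourth differences: -72, -72
The fourth differences are constant, so the polynomial has degree 4.

4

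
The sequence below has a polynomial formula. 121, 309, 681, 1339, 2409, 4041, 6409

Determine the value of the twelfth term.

D1: 188 , 372 , 658 , 1070 , 1632 , 2368
D2: 184 , 286 , 412 , 562 , 736
D3: 102 , 126 , 150 , 174
D4: 24 , 24 , 24
The fourth differences are constant (24).
174 + 24 = 198;  736 + 198 = 934;  2368 + 934 = 3302;  6409 + 3302 = 9711
198 + 24 = 222;  934 + 222 = 1156;  3302 + 1156 = 4458;  9711 + 4458 = 14169
222 + 24 = 246;  1156 + 246 = 1402;  4458 + 1402 = 5860;  14169 + 5860 = 20029
246 + 24 = 270;  1402 + 270 = 1672;  5860 + 1672 = 7532;  20029 + 7532 = 27561
270 + 24 = 294;  1672 + 294 = 1966;  7532 + 1966 = 9498;  27561 + 9498 = 37059

37059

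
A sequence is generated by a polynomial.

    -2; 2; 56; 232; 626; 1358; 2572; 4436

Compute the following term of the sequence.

First differences: 4, 54, 176, 394, 732, 1214, 1864
Second differences: 50, 122, 218, 338, 482, 650
Third differences: 72, 96, 120, 144, 168
Fourth differences: 24, 24, 24, 24
Constant fourth difference = 24, so extend:
168 + 24 = 192;  650 + 192 = 842;  1864 + 842 = 2706;  4436 + 2706 = 7142

7142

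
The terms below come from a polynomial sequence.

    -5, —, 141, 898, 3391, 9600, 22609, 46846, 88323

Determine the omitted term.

4

Using the last 7 terms:
Δ: 757  2493  6209  13009  24237  41477
Δ²: 1736  3716  6800  11228  17240
Δ³: 1980  3084  4428  6012
Δ⁴: 1104  1344  1584
Δ⁵: 240  240
Constant fifth difference = 240.
Extend backward: 1104 − 240 = 864;  1980 − 864 = 1116;  1736 − 1116 = 620;  757 − 620 = 137;  141 − 137 = 4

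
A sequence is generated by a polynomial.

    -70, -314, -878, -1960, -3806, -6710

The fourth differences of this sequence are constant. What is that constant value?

-48

D1: -244, -564, -1082, -1846, -2904
D2: -320, -518, -764, -1058
D3: -198, -246, -294
D4: -48, -48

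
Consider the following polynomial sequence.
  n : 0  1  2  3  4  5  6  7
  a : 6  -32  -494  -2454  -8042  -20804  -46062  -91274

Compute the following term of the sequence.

-166394

D1: -38  -462  -1960  -5588  -12762  -25258  -45212
D2: -424  -1498  -3628  -7174  -12496  -19954
D3: -1074  -2130  -3546  -5322  -7458
D4: -1056  -1416  -1776  -2136
D5: -360  -360  -360
The fifth differences are constant (-360).
-2136 − 360 = -2496;  -7458 − 2496 = -9954;  -19954 − 9954 = -29908;  -45212 − 29908 = -75120;  -91274 − 75120 = -166394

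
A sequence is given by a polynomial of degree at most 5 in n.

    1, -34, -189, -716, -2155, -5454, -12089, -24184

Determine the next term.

First differences: -35, -155, -527, -1439, -3299, -6635, -12095
Second differences: -120, -372, -912, -1860, -3336, -5460
Third differences: -252, -540, -948, -1476, -2124
Fourth differences: -288, -408, -528, -648
Fifth differences: -120, -120, -120
Fifth differences constant at -120.
-648 − 120 = -768;  -2124 − 768 = -2892;  -5460 − 2892 = -8352;  -12095 − 8352 = -20447;  -24184 − 20447 = -44631

-44631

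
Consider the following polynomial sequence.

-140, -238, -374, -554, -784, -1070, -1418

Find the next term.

-1834

-98, -136, -180, -230, -286, -348
-38, -44, -50, -56, -62
-6, -6, -6, -6
Constant third difference = -6, so extend:
-62 − 6 = -68;  -348 − 68 = -416;  -1418 − 416 = -1834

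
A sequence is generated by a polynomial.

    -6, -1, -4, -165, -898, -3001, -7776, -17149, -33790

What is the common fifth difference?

D1: 5, -3, -161, -733, -2103, -4775, -9373, -16641
D2: -8, -158, -572, -1370, -2672, -4598, -7268
D3: -150, -414, -798, -1302, -1926, -2670
D4: -264, -384, -504, -624, -744
D5: -120, -120, -120, -120

-120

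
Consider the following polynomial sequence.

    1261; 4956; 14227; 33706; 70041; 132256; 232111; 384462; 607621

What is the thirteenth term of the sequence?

2715697

D1: 3695, 9271, 19479, 36335, 62215, 99855, 152351, 223159
D2: 5576, 10208, 16856, 25880, 37640, 52496, 70808
D3: 4632, 6648, 9024, 11760, 14856, 18312
D4: 2016, 2376, 2736, 3096, 3456
D5: 360, 360, 360, 360
Constant fifth difference = 360, so extend:
3456 + 360 = 3816;  18312 + 3816 = 22128;  70808 + 22128 = 92936;  223159 + 92936 = 316095;  607621 + 316095 = 923716
3816 + 360 = 4176;  22128 + 4176 = 26304;  92936 + 26304 = 119240;  316095 + 119240 = 435335;  923716 + 435335 = 1359051
4176 + 360 = 4536;  26304 + 4536 = 30840;  119240 + 30840 = 150080;  435335 + 150080 = 585415;  1359051 + 585415 = 1944466
4536 + 360 = 4896;  30840 + 4896 = 35736;  150080 + 35736 = 185816;  585415 + 185816 = 771231;  1944466 + 771231 = 2715697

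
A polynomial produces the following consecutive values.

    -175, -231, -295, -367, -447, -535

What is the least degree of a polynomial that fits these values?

First differences: -56, -64, -72, -80, -88
Second differences: -8, -8, -8, -8
The second differences are constant, so the polynomial has degree 2.

2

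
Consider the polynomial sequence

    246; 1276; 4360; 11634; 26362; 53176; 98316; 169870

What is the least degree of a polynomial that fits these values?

5

1030, 3084, 7274, 14728, 26814, 45140, 71554
2054, 4190, 7454, 12086, 18326, 26414
2136, 3264, 4632, 6240, 8088
1128, 1368, 1608, 1848
240, 240, 240
The fifth differences are constant, so the polynomial has degree 5.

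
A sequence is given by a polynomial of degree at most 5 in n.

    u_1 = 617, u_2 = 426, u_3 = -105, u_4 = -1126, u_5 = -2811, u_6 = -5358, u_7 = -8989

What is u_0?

594

Δ: -191  -531  -1021  -1685  -2547  -3631
Δ²: -340  -490  -664  -862  -1084
Δ³: -150  -174  -198  -222
Δ⁴: -24  -24  -24
The fourth differences are constant at -24.
Work back: -150 + 24 = -126;  -340 + 126 = -214;  -191 + 214 = 23;  617 − 23 = 594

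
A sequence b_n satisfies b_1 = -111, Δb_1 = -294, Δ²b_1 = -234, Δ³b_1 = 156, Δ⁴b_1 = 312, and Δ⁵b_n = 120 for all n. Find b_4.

Build the table forward from the leading diagonal:
D5: 120  120  120  120
D4: 312  432  552  672
D3: 156  468  900  1452
D2: -234  -78  390  1290
D1: -294  -528  -606  -216
b: -111  -405  -933  -1539

-1539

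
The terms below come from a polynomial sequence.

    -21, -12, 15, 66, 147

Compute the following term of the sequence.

264

Δ: 9 , 27 , 51 , 81
Δ²: 18 , 24 , 30
Δ³: 6 , 6
Third differences constant at 6.
30 + 6 = 36;  81 + 36 = 117;  147 + 117 = 264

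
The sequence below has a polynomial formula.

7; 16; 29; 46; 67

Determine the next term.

9 , 13 , 17 , 21
4 , 4 , 4
Second differences constant at 4.
21 + 4 = 25;  67 + 25 = 92

92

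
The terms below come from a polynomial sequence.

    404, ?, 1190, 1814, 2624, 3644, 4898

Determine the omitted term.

Using the last 5 terms:
D1: 624, 810, 1020, 1254
D2: 186, 210, 234
D3: 24, 24
Constant third difference = 24.
Extend backward: 186 − 24 = 162;  624 − 162 = 462;  1190 − 462 = 728

728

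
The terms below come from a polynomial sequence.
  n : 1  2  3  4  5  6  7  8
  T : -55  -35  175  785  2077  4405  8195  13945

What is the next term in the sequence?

22225

Δ: 20, 210, 610, 1292, 2328, 3790, 5750
Δ²: 190, 400, 682, 1036, 1462, 1960
Δ³: 210, 282, 354, 426, 498
Δ⁴: 72, 72, 72, 72
The fourth differences are constant (72).
498 + 72 = 570;  1960 + 570 = 2530;  5750 + 2530 = 8280;  13945 + 8280 = 22225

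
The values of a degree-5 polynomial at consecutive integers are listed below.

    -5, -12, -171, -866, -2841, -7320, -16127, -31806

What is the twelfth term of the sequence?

D1: -7 , -159 , -695 , -1975 , -4479 , -8807 , -15679
D2: -152 , -536 , -1280 , -2504 , -4328 , -6872
D3: -384 , -744 , -1224 , -1824 , -2544
D4: -360 , -480 , -600 , -720
D5: -120 , -120 , -120
The fifth differences are constant (-120).
-720 − 120 = -840;  -2544 − 840 = -3384;  -6872 − 3384 = -10256;  -15679 − 10256 = -25935;  -31806 − 25935 = -57741
-840 − 120 = -960;  -3384 − 960 = -4344;  -10256 − 4344 = -14600;  -25935 − 14600 = -40535;  -57741 − 40535 = -98276
-960 − 120 = -1080;  -4344 − 1080 = -5424;  -14600 − 5424 = -20024;  -40535 − 20024 = -60559;  -98276 − 60559 = -158835
-1080 − 120 = -1200;  -5424 − 1200 = -6624;  -20024 − 6624 = -26648;  -60559 − 26648 = -87207;  -158835 − 87207 = -246042

-246042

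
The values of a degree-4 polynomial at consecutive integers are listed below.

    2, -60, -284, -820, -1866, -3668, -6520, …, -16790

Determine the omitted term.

Using the first 7 terms:
-62, -224, -536, -1046, -1802, -2852
-162, -312, -510, -756, -1050
-150, -198, -246, -294
-48, -48, -48
Constant fourth difference = -48.
Extend forward: -294 − 48 = -342;  -1050 − 342 = -1392;  -2852 − 1392 = -4244;  -6520 − 4244 = -10764

-10764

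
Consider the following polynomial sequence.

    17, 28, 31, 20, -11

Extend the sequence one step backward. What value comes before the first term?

D1: 11  3  -11  -31
D2: -8  -14  -20
D3: -6  -6
The third differences are constant at -6.
Work back: -8 + 6 = -2;  11 + 2 = 13;  17 − 13 = 4

4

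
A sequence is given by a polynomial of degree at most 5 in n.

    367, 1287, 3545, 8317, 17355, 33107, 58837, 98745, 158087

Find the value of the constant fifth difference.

120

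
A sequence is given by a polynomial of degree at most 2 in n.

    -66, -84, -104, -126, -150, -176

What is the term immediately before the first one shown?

Δ: -18, -20, -22, -24, -26
Δ²: -2, -2, -2, -2
The second differences are constant at -2.
Work back: -18 + 2 = -16;  -66 + 16 = -50

-50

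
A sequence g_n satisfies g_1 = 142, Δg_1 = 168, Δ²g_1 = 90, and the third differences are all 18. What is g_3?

Build the table forward from the leading diagonal:
Third differences: 18  18  18
Second differences: 90  108  126
First differences: 168  258  366
g: 142  310  568

568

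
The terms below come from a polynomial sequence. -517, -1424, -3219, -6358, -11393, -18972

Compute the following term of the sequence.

-29839

-907  -1795  -3139  -5035  -7579
-888  -1344  -1896  -2544
-456  -552  -648
-96  -96
The fourth differences are constant (-96).
-648 − 96 = -744;  -2544 − 744 = -3288;  -7579 − 3288 = -10867;  -18972 − 10867 = -29839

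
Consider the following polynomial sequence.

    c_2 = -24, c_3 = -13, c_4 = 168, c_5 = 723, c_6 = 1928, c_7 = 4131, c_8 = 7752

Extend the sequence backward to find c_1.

3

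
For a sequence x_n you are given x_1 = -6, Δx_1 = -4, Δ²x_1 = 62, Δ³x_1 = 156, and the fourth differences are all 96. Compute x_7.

Build the table forward from the leading diagonal:
Fourth differences: 96, 96, 96, 96, 96, 96, 96
Third differences: 156, 252, 348, 444, 540, 636, 732
Second differences: 62, 218, 470, 818, 1262, 1802, 2438
First differences: -4, 58, 276, 746, 1564, 2826, 4628
x: -6, -10, 48, 324, 1070, 2634, 5460

5460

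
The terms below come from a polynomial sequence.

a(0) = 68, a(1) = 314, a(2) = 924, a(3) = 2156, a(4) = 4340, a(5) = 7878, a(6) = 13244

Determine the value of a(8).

31716

D1: 246, 610, 1232, 2184, 3538, 5366
D2: 364, 622, 952, 1354, 1828
D3: 258, 330, 402, 474
D4: 72, 72, 72
The fourth differences are constant (72).
474 + 72 = 546;  1828 + 546 = 2374;  5366 + 2374 = 7740;  13244 + 7740 = 20984
546 + 72 = 618;  2374 + 618 = 2992;  7740 + 2992 = 10732;  20984 + 10732 = 31716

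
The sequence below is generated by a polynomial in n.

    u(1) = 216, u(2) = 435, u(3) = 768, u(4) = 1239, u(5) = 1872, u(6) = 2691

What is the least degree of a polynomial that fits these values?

3

First differences: 219, 333, 471, 633, 819
Second differences: 114, 138, 162, 186
Third differences: 24, 24, 24
The third differences are constant, so the polynomial has degree 3.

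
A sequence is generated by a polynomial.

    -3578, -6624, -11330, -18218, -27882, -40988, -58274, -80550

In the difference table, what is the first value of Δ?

Δ: -3046, -4706, -6888, -9664, -13106, -17286, -22276
Δ²: -1660, -2182, -2776, -3442, -4180, -4990
Δ³: -522, -594, -666, -738, -810
Δ⁴: -72, -72, -72, -72

-3046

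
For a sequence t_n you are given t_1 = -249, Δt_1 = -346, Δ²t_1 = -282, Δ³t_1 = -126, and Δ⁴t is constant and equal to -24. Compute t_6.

-6179

Build the table forward from the leading diagonal:
Fourth differences: -24  -24  -24  -24  -24  -24
Third differences: -126  -150  -174  -198  -222  -246
Second differences: -282  -408  -558  -732  -930  -1152
First differences: -346  -628  -1036  -1594  -2326  -3256
t: -249  -595  -1223  -2259  -3853  -6179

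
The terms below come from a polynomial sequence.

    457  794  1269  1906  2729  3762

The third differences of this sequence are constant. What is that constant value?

24

First differences: 337, 475, 637, 823, 1033
Second differences: 138, 162, 186, 210
Third differences: 24, 24, 24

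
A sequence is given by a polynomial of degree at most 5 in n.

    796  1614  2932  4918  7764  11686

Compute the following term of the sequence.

16924

818, 1318, 1986, 2846, 3922
500, 668, 860, 1076
168, 192, 216
24, 24
Fourth differences constant at 24.
216 + 24 = 240;  1076 + 240 = 1316;  3922 + 1316 = 5238;  11686 + 5238 = 16924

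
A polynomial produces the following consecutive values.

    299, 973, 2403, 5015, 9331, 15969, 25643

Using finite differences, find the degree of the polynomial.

Δ: 674, 1430, 2612, 4316, 6638, 9674
Δ²: 756, 1182, 1704, 2322, 3036
Δ³: 426, 522, 618, 714
Δ⁴: 96, 96, 96
The fourth differences are constant, so the polynomial has degree 4.

4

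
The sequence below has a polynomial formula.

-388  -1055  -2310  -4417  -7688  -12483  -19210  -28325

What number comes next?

D1: -667, -1255, -2107, -3271, -4795, -6727, -9115
D2: -588, -852, -1164, -1524, -1932, -2388
D3: -264, -312, -360, -408, -456
D4: -48, -48, -48, -48
The fourth differences are constant (-48).
-456 − 48 = -504;  -2388 − 504 = -2892;  -9115 − 2892 = -12007;  -28325 − 12007 = -40332

-40332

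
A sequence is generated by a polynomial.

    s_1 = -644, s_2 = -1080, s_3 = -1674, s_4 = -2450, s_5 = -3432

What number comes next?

-4644

First differences: -436 , -594 , -776 , -982
Second differences: -158 , -182 , -206
Third differences: -24 , -24
Constant third difference = -24, so extend:
-206 − 24 = -230;  -982 − 230 = -1212;  -3432 − 1212 = -4644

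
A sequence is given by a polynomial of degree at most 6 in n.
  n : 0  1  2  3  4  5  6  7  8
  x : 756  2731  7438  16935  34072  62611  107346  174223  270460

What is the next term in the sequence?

Δ: 1975 , 4707 , 9497 , 17137 , 28539 , 44735 , 66877 , 96237
Δ²: 2732 , 4790 , 7640 , 11402 , 16196 , 22142 , 29360
Δ³: 2058 , 2850 , 3762 , 4794 , 5946 , 7218
Δ⁴: 792 , 912 , 1032 , 1152 , 1272
Δ⁵: 120 , 120 , 120 , 120
Fifth differences constant at 120.
1272 + 120 = 1392;  7218 + 1392 = 8610;  29360 + 8610 = 37970;  96237 + 37970 = 134207;  270460 + 134207 = 404667

404667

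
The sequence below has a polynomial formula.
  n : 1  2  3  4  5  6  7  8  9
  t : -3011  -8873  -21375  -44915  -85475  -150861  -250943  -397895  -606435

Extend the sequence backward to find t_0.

First differences: -5862, -12502, -23540, -40560, -65386, -100082, -146952, -208540
Second differences: -6640, -11038, -17020, -24826, -34696, -46870, -61588
Third differences: -4398, -5982, -7806, -9870, -12174, -14718
Fourth differences: -1584, -1824, -2064, -2304, -2544
Fifth differences: -240, -240, -240, -240
The fifth differences are constant at -240.
Work back: -1584 + 240 = -1344;  -4398 + 1344 = -3054;  -6640 + 3054 = -3586;  -5862 + 3586 = -2276;  -3011 + 2276 = -735

-735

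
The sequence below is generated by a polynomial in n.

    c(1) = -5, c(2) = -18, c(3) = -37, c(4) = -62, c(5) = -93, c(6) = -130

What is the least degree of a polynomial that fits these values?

2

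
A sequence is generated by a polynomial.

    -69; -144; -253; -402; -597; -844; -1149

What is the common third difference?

-6

Δ: -75, -109, -149, -195, -247, -305
Δ²: -34, -40, -46, -52, -58
Δ³: -6, -6, -6, -6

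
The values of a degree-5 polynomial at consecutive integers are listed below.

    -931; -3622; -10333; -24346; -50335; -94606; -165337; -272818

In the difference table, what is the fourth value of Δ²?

First differences: -2691, -6711, -14013, -25989, -44271, -70731, -107481
Second differences: -4020, -7302, -11976, -18282, -26460, -36750
Third differences: -3282, -4674, -6306, -8178, -10290
Fourth differences: -1392, -1632, -1872, -2112
Fifth differences: -240, -240, -240

-18282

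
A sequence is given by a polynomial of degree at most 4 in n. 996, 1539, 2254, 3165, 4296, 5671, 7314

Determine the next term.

First differences: 543, 715, 911, 1131, 1375, 1643
Second differences: 172, 196, 220, 244, 268
Third differences: 24, 24, 24, 24
The third differences are constant (24).
268 + 24 = 292;  1643 + 292 = 1935;  7314 + 1935 = 9249

9249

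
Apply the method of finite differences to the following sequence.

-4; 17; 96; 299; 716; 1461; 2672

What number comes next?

4511

First differences: 21, 79, 203, 417, 745, 1211
Second differences: 58, 124, 214, 328, 466
Third differences: 66, 90, 114, 138
Fourth differences: 24, 24, 24
Constant fourth difference = 24, so extend:
138 + 24 = 162;  466 + 162 = 628;  1211 + 628 = 1839;  2672 + 1839 = 4511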